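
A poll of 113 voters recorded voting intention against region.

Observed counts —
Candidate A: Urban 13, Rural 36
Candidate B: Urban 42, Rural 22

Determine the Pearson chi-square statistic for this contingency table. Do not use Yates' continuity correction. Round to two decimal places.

Row totals: 49, 64. Column totals: 55, 58. Grand total N = 113.
Expected counts (row total × column total / N):
  Candidate A, Urban: 49×55/113 = 23.850
  Candidate A, Rural: 49×58/113 = 25.150
  Candidate B, Urban: 64×55/113 = 31.150
  Candidate B, Rural: 64×58/113 = 32.850
Contributions (O − E)²/E:
  (13 − 23.850)²/23.850 = 4.9360
  (36 − 25.150)²/25.150 = 4.6808
  (42 − 31.150)²/31.150 = 3.7792
  (22 − 32.850)²/32.850 = 3.5836
χ² = 4.9360 + 4.6808 + 3.7792 + 3.5836 = 16.98

16.98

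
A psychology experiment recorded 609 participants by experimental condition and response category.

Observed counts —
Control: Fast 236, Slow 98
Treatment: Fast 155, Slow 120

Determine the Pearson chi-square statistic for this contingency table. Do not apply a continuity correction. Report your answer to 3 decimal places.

Row totals: 334, 275. Column totals: 391, 218. Grand total N = 609.
Expected counts (row total × column total / N):
  Control, Fast: 334×391/609 = 214.4401
  Control, Slow: 334×218/609 = 119.5599
  Treatment, Fast: 275×391/609 = 176.5599
  Treatment, Slow: 275×218/609 = 98.4401
Contributions (O − E)²/E:
  (236 − 214.4401)²/214.4401 = 2.1676
  (98 − 119.5599)²/119.5599 = 3.8878
  (155 − 176.5599)²/176.5599 = 2.6327
  (120 − 98.4401)²/98.4401 = 4.7220
χ² = 2.1676 + 3.8878 + 2.6327 + 4.7220 = 13.410

13.410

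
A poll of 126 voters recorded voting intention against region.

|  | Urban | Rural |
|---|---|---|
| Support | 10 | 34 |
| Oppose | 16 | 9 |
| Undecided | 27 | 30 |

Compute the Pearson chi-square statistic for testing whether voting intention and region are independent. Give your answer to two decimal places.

12.35

Row totals: 44, 25, 57. Column totals: 53, 73. Grand total N = 126.
Expected counts (row total × column total / N):
  Support, Urban: 44×53/126 = 18.508
  Support, Rural: 44×73/126 = 25.492
  Oppose, Urban: 25×53/126 = 10.516
  Oppose, Rural: 25×73/126 = 14.484
  Undecided, Urban: 57×53/126 = 23.976
  Undecided, Rural: 57×73/126 = 33.024
Contributions (O − E)²/E:
  (10 − 18.508)²/18.508 = 3.9111
  (34 − 25.492)²/25.492 = 2.8396
  (16 − 10.516)²/10.516 = 2.8599
  (9 − 14.484)²/14.484 = 2.0764
  (27 − 23.976)²/23.976 = 0.3814
  (30 − 33.024)²/33.024 = 0.2769
χ² = 3.9111 + 2.8396 + 2.8599 + 2.0764 + 0.3814 + 0.2769 = 12.35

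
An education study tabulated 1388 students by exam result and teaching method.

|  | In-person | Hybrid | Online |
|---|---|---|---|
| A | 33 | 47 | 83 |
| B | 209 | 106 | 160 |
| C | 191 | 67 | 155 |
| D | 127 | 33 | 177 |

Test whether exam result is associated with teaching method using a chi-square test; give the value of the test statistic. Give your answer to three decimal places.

72.481

Row totals: 163, 475, 413, 337. Column totals: 560, 253, 575. Grand total N = 1388.
Expected counts (row total × column total / N):
  A, In-person: 163×560/1388 = 65.7637
  A, Hybrid: 163×253/1388 = 29.7111
  A, Online: 163×575/1388 = 67.5252
  B, In-person: 475×560/1388 = 191.6427
  B, Hybrid: 475×253/1388 = 86.5814
  B, Online: 475×575/1388 = 196.7759
  C, In-person: 413×560/1388 = 166.6282
  C, Hybrid: 413×253/1388 = 75.2803
  C, Online: 413×575/1388 = 171.0915
  D, In-person: 337×560/1388 = 135.9654
  D, Hybrid: 337×253/1388 = 61.4272
  D, Online: 337×575/1388 = 139.6073
Contributions (O − E)²/E:
  (33 − 65.7637)²/65.7637 = 16.3230
  (47 − 29.7111)²/29.7111 = 10.0604
  (83 − 67.5252)²/67.5252 = 3.5464
  (209 − 191.6427)²/191.6427 = 1.5721
  (106 − 86.5814)²/86.5814 = 4.3552
  (160 − 196.7759)²/196.7759 = 6.8731
  (191 − 166.6282)²/166.6282 = 3.5647
  (67 − 75.2803)²/75.2803 = 0.9108
  (155 − 171.0915)²/171.0915 = 1.5134
  (127 − 135.9654)²/135.9654 = 0.5912
  (33 − 61.4272)²/61.4272 = 13.1555
  (177 − 139.6073)²/139.6073 = 10.0153
χ² = 16.3230 + 10.0604 + 3.5464 + 1.5721 + 4.3552 + 6.8731 + 3.5647 + 0.9108 + 1.5134 + 0.5912 + 13.1555 + 10.0153 = 72.481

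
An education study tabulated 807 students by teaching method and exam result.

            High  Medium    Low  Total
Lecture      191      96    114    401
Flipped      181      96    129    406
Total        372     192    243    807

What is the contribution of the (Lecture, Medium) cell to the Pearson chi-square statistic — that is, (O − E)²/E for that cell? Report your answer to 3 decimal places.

0.004

Row total (Lecture) = 401; column total (Medium) = 192; N = 807.
Expected count E = 401 × 192 / 807 = 95.4052.
Contribution = (O − E)²/E = (96 − 95.4052)² / 95.4052 = 0.004.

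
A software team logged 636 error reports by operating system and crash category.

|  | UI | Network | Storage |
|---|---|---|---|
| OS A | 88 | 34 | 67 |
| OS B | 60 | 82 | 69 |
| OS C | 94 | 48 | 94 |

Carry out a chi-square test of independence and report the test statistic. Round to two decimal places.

31.69

Row totals: 189, 211, 236. Column totals: 242, 164, 230. Grand total N = 636.
Expected counts (row total × column total / N):
  OS A, UI: 189×242/636 = 71.915
  OS A, Network: 189×164/636 = 48.736
  OS A, Storage: 189×230/636 = 68.349
  OS B, UI: 211×242/636 = 80.286
  OS B, Network: 211×164/636 = 54.409
  OS B, Storage: 211×230/636 = 76.305
  OS C, UI: 236×242/636 = 89.799
  OS C, Network: 236×164/636 = 60.855
  OS C, Storage: 236×230/636 = 85.346
Contributions (O − E)²/E:
  (88 − 71.915)²/71.915 = 3.5977
  (34 − 48.736)²/48.736 = 4.4556
  (67 − 68.349)²/68.349 = 0.0266
  (60 − 80.286)²/80.286 = 5.1257
  (82 − 54.409)²/54.409 = 13.9915
  (69 − 76.305)²/76.305 = 0.6993
  (94 − 89.799)²/89.799 = 0.1965
  (48 − 60.855)²/60.855 = 2.7155
  (94 − 85.346)²/85.346 = 0.8775
χ² = 3.5977 + 4.4556 + 0.0266 + 5.1257 + 13.9915 + 0.6993 + 0.1965 + 2.7155 + 0.8775 = 31.69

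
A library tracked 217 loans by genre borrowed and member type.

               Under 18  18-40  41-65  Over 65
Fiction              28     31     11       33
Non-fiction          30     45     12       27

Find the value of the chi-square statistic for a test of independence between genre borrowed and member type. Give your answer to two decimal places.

Row totals: 103, 114. Column totals: 58, 76, 23, 60. Grand total N = 217.
Expected counts (row total × column total / N):
  Fiction, Under 18: 103×58/217 = 27.530
  Fiction, 18-40: 103×76/217 = 36.074
  Fiction, 41-65: 103×23/217 = 10.917
  Fiction, Over 65: 103×60/217 = 28.479
  Non-fiction, Under 18: 114×58/217 = 30.470
  Non-fiction, 18-40: 114×76/217 = 39.926
  Non-fiction, 41-65: 114×23/217 = 12.083
  Non-fiction, Over 65: 114×60/217 = 31.521
Contributions (O − E)²/E:
  (28 − 27.530)²/27.530 = 0.0080
  (31 − 36.074)²/36.074 = 0.7137
  (11 − 10.917)²/10.917 = 0.0006
  (33 − 28.479)²/28.479 = 0.7177
  (30 − 30.470)²/30.470 = 0.0072
  (45 − 39.926)²/39.926 = 0.6448
  (12 − 12.083)²/12.083 = 0.0006
  (27 − 31.521)²/31.521 = 0.6484
χ² = 0.0080 + 0.7137 + 0.0006 + 0.7177 + 0.0072 + 0.6448 + 0.0006 + 0.6484 = 2.74

2.74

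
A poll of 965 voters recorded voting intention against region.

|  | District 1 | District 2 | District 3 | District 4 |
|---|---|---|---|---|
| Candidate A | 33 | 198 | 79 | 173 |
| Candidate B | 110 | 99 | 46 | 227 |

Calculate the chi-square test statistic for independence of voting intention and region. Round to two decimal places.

Row totals: 483, 482. Column totals: 143, 297, 125, 400. Grand total N = 965.
Expected counts (row total × column total / N):
  Candidate A, District 1: 483×143/965 = 71.5741
  Candidate A, District 2: 483×297/965 = 148.6539
  Candidate A, District 3: 483×125/965 = 62.5648
  Candidate A, District 4: 483×400/965 = 200.2073
  Candidate B, District 1: 482×143/965 = 71.4259
  Candidate B, District 2: 482×297/965 = 148.3461
  Candidate B, District 3: 482×125/965 = 62.4352
  Candidate B, District 4: 482×400/965 = 199.7927
Contributions (O − E)²/E:
  (33 − 71.5741)²/71.5741 = 20.7891
  (198 − 148.6539)²/148.6539 = 16.3806
  (79 − 62.5648)²/62.5648 = 4.3174
  (173 − 200.2073)²/200.2073 = 3.6974
  (110 − 71.4259)²/71.4259 = 20.8322
  (99 − 148.3461)²/148.3461 = 16.4146
  (46 − 62.4352)²/62.4352 = 4.3263
  (227 − 199.7927)²/199.7927 = 3.7050
χ² = 20.7891 + 16.3806 + 4.3174 + 3.6974 + 20.8322 + 16.4146 + 4.3263 + 3.7050 = 90.46

90.46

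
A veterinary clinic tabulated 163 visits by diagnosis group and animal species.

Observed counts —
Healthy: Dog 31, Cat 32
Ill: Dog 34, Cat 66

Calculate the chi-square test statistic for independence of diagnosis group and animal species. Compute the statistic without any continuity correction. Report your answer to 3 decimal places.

Row totals: 63, 100. Column totals: 65, 98. Grand total N = 163.
Expected counts (row total × column total / N):
  Healthy, Dog: 63×65/163 = 25.1227
  Healthy, Cat: 63×98/163 = 37.8773
  Ill, Dog: 100×65/163 = 39.8773
  Ill, Cat: 100×98/163 = 60.1227
Contributions (O − E)²/E:
  (31 − 25.1227)²/25.1227 = 1.3750
  (32 − 37.8773)²/37.8773 = 0.9120
  (34 − 39.8773)²/39.8773 = 0.8662
  (66 − 60.1227)²/60.1227 = 0.5745
χ² = 1.3750 + 0.9120 + 0.8662 + 0.5745 = 3.728

3.728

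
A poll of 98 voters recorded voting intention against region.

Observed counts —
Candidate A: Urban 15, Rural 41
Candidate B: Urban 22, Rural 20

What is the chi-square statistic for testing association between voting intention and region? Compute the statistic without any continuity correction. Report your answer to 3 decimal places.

Row totals: 56, 42. Column totals: 37, 61. Grand total N = 98.
Expected counts (row total × column total / N):
  Candidate A, Urban: 56×37/98 = 21.142857
  Candidate A, Rural: 56×61/98 = 34.857143
  Candidate B, Urban: 42×37/98 = 15.857143
  Candidate B, Rural: 42×61/98 = 26.142857
Contributions (O − E)²/E:
  (15 − 21.142857)²/21.142857 = 1.7847
  (41 − 34.857143)²/34.857143 = 1.0826
  (22 − 15.857143)²/15.857143 = 2.3797
  (20 − 26.142857)²/26.142857 = 1.4434
χ² = 1.7847 + 1.0826 + 2.3797 + 1.4434 = 6.690

6.690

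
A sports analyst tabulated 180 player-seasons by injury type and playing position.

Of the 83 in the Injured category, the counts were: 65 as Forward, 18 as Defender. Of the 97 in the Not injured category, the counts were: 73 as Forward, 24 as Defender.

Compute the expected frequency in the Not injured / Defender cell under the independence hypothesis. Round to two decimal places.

22.63

Row total (Not injured) = 97; column total (Defender) = 42; grand total N = 180.
Expected count = (row total × column total) / N = 97 × 42 / 180 = 22.63.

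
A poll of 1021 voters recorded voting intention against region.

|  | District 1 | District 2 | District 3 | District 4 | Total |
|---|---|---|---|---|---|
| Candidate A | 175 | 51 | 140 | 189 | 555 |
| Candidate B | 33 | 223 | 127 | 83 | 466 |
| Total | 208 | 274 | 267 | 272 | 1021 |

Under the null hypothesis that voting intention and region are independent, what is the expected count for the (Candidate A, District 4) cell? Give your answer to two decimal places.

147.86

Row total (Candidate A) = 555; column total (District 4) = 272; grand total N = 1021.
Expected count = (row total × column total) / N = 555 × 272 / 1021 = 147.86.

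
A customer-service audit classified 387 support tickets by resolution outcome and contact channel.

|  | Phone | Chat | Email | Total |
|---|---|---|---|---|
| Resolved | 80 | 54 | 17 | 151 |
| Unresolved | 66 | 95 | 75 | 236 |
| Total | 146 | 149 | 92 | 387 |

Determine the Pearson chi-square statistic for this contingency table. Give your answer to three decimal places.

Grand total N = 387.
Expected counts (row total × column total / N):
  Resolved, Phone: 151×146/387 = 56.9664
  Resolved, Chat: 151×149/387 = 58.1370
  Resolved, Email: 151×92/387 = 35.8966
  Unresolved, Phone: 236×146/387 = 89.0336
  Unresolved, Chat: 236×149/387 = 90.8630
  Unresolved, Email: 236×92/387 = 56.1034
Contributions (O − E)²/E:
  (80 − 56.9664)²/56.9664 = 9.3133
  (54 − 58.1370)²/58.1370 = 0.2944
  (17 − 35.8966)²/35.8966 = 9.9475
  (66 − 89.0336)²/89.0336 = 5.9589
  (95 − 90.8630)²/90.8630 = 0.1884
  (75 − 56.1034)²/56.1034 = 6.3647
χ² = 9.3133 + 0.2944 + 9.9475 + 5.9589 + 0.1884 + 6.3647 = 32.067

32.067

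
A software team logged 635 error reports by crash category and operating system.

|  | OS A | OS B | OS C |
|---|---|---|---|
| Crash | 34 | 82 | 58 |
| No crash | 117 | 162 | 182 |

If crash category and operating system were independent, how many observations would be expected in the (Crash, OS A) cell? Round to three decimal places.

Row total (Crash) = 174; column total (OS A) = 151; grand total N = 635.
Expected count = (row total × column total) / N = 174 × 151 / 635 = 41.376.

41.376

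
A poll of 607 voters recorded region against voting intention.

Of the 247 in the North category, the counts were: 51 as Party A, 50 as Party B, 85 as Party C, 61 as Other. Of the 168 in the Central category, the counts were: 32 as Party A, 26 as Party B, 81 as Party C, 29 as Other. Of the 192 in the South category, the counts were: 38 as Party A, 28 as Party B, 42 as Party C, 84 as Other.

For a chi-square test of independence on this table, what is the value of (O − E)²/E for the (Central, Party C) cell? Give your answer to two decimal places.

9.54

Row total (Central) = 168; column total (Party C) = 208; N = 607.
Expected count E = 168 × 208 / 607 = 57.5684.
Contribution = (O − E)²/E = (81 − 57.5684)² / 57.5684 = 9.54.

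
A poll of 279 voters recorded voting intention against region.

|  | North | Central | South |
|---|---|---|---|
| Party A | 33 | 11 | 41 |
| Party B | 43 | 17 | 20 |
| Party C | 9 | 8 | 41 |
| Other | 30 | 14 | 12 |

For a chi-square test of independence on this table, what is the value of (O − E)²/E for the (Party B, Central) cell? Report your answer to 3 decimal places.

0.495

Row total (Party B) = 80; column total (Central) = 50; N = 279.
Expected count E = 80 × 50 / 279 = 14.33692.
Contribution = (O − E)²/E = (17 − 14.33692)² / 14.33692 = 0.495.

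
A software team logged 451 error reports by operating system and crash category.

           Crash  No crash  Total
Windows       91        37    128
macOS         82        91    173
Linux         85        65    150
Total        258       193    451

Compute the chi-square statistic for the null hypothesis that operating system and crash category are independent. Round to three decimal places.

16.899

Grand total N = 451.
Expected counts (row total × column total / N):
  Windows, Crash: 128×258/451 = 73.2239
  Windows, No crash: 128×193/451 = 54.7761
  macOS, Crash: 173×258/451 = 98.9667
  macOS, No crash: 173×193/451 = 74.0333
  Linux, Crash: 150×258/451 = 85.8093
  Linux, No crash: 150×193/451 = 64.1907
Contributions (O − E)²/E:
  (91 − 73.2239)²/73.2239 = 4.3154
  (37 − 54.7761)²/54.7761 = 5.7688
  (82 − 98.9667)²/98.9667 = 2.9087
  (91 − 74.0333)²/74.0333 = 3.8884
  (85 − 85.8093)²/85.8093 = 0.0076
  (65 − 64.1907)²/64.1907 = 0.0102
χ² = 4.3154 + 5.7688 + 2.9087 + 3.8884 + 0.0076 + 0.0102 = 16.899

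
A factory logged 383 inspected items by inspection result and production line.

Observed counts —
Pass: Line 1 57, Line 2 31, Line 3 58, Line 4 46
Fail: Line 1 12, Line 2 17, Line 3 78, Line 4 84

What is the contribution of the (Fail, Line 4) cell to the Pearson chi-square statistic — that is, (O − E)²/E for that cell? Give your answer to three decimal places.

5.668

Row total (Fail) = 191; column total (Line 4) = 130; N = 383.
Expected count E = 191 × 130 / 383 = 64.8303.
Contribution = (O − E)²/E = (84 − 64.8303)² / 64.8303 = 5.668.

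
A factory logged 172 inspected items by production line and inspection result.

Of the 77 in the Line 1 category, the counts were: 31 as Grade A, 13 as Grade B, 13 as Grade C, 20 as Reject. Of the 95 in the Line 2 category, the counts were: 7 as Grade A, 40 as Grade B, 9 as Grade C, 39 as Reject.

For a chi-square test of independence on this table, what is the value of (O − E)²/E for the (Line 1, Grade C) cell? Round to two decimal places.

1.01

Row total (Line 1) = 77; column total (Grade C) = 22; N = 172.
Expected count E = 77 × 22 / 172 = 9.849.
Contribution = (O − E)²/E = (13 − 9.849)² / 9.849 = 1.01.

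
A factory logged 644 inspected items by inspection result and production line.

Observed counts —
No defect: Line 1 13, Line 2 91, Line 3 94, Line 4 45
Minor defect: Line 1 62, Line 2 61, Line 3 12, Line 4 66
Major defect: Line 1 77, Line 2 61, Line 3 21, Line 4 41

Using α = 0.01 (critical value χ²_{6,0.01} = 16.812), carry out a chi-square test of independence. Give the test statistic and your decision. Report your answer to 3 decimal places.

142.772; reject H₀

Row totals: 243, 201, 200. Column totals: 152, 213, 127, 152. Grand total N = 644.
Expected counts (row total × column total / N):
  No defect, Line 1: 243×152/644 = 57.3540
  No defect, Line 2: 243×213/644 = 80.3711
  No defect, Line 3: 243×127/644 = 47.9208
  No defect, Line 4: 243×152/644 = 57.3540
  Minor defect, Line 1: 201×152/644 = 47.4410
  Minor defect, Line 2: 201×213/644 = 66.4798
  Minor defect, Line 3: 201×127/644 = 39.6382
  Minor defect, Line 4: 201×152/644 = 47.4410
  Major defect, Line 1: 200×152/644 = 47.2050
  Major defect, Line 2: 200×213/644 = 66.1491
  Major defect, Line 3: 200×127/644 = 39.4410
  Major defect, Line 4: 200×152/644 = 47.2050
Contributions (O − E)²/E:
  (13 − 57.3540)²/57.3540 = 34.3006
  (91 − 80.3711)²/80.3711 = 1.4056
  (94 − 47.9208)²/47.9208 = 44.3084
  (45 − 57.3540)²/57.3540 = 2.6610
  (62 − 47.4410)²/47.4410 = 4.4680
  (61 − 66.4798)²/66.4798 = 0.4517
  (12 − 39.6382)²/39.6382 = 19.2711
  (66 − 47.4410)²/47.4410 = 7.2603
  (77 − 47.2050)²/47.2050 = 18.8061
  (61 − 66.1491)²/66.1491 = 0.4008
  (21 − 39.4410)²/39.4410 = 8.6223
  (41 − 47.2050)²/47.2050 = 0.8156
χ² = 34.3006 + 1.4056 + 44.3084 + 2.6610 + 4.4680 + 0.4517 + 19.2711 + 7.2603 + 18.8061 + 0.4008 + 8.6223 + 0.8156 = 142.772
df = (3−1)(4−1) = 6. Since 142.772 > 16.812, reject the null hypothesis of independence at α = 0.01.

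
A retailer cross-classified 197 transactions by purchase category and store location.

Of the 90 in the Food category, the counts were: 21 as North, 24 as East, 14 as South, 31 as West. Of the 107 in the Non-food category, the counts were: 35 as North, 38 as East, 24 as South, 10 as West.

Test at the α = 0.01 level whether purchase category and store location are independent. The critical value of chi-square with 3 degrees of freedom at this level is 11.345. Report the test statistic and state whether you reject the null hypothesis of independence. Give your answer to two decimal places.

18.72; reject H₀

Row totals: 90, 107. Column totals: 56, 62, 38, 41. Grand total N = 197.
Expected counts (row total × column total / N):
  Food, North: 90×56/197 = 25.584
  Food, East: 90×62/197 = 28.325
  Food, South: 90×38/197 = 17.360
  Food, West: 90×41/197 = 18.731
  Non-food, North: 107×56/197 = 30.416
  Non-food, East: 107×62/197 = 33.675
  Non-food, South: 107×38/197 = 20.640
  Non-food, West: 107×41/197 = 22.269
Contributions (O − E)²/E:
  (21 − 25.584)²/25.584 = 0.8213
  (24 − 28.325)²/28.325 = 0.6604
  (14 − 17.360)²/17.360 = 0.6503
  (31 − 18.731)²/18.731 = 8.0363
  (35 − 30.416)²/30.416 = 0.6909
  (38 − 33.675)²/33.675 = 0.5555
  (24 − 20.640)²/20.640 = 0.5470
  (10 − 22.269)²/22.269 = 6.7595
χ² = 0.8213 + 0.6604 + 0.6503 + 8.0363 + 0.6909 + 0.5555 + 0.5470 + 6.7595 = 18.72
df = (2−1)(4−1) = 3. Since 18.72 > 11.345, reject the null hypothesis of independence at α = 0.01.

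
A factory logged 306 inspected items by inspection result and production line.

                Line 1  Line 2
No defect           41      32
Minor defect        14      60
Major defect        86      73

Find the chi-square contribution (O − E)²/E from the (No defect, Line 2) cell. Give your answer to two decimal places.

1.38

Row total (No defect) = 73; column total (Line 2) = 165; N = 306.
Expected count E = 73 × 165 / 306 = 39.363.
Contribution = (O − E)²/E = (32 − 39.363)² / 39.363 = 1.38.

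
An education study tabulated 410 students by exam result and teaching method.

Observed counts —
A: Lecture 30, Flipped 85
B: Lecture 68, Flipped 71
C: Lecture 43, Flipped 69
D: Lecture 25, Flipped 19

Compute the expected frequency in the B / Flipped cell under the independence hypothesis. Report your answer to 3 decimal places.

Row total (B) = 139; column total (Flipped) = 244; grand total N = 410.
Expected count = (row total × column total) / N = 139 × 244 / 410 = 82.722.

82.722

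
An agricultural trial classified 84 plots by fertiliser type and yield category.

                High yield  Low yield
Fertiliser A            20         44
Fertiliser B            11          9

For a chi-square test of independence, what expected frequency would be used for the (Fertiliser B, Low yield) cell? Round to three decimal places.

Row total (Fertiliser B) = 20; column total (Low yield) = 53; grand total N = 84.
Expected count = (row total × column total) / N = 20 × 53 / 84 = 12.619.

12.619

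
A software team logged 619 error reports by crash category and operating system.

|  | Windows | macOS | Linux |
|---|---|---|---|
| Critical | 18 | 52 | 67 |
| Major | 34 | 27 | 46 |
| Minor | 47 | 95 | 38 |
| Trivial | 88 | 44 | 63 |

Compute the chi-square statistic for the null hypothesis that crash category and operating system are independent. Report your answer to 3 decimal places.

Row totals: 137, 107, 180, 195. Column totals: 187, 218, 214. Grand total N = 619.
Expected counts (row total × column total / N):
  Critical, Windows: 137×187/619 = 41.3877
  Critical, macOS: 137×218/619 = 48.2488
  Critical, Linux: 137×214/619 = 47.3635
  Major, Windows: 107×187/619 = 32.3247
  Major, macOS: 107×218/619 = 37.6834
  Major, Linux: 107×214/619 = 36.9919
  Minor, Windows: 180×187/619 = 54.3780
  Minor, macOS: 180×218/619 = 63.3926
  Minor, Linux: 180×214/619 = 62.2294
  Trivial, Windows: 195×187/619 = 58.9095
  Trivial, macOS: 195×218/619 = 68.6753
  Trivial, Linux: 195×214/619 = 67.4152
Contributions (O − E)²/E:
  (18 − 41.3877)²/41.3877 = 13.2161
  (52 − 48.2488)²/48.2488 = 0.2916
  (67 − 47.3635)²/47.3635 = 8.1411
  (34 − 32.3247)²/32.3247 = 0.0868
  (27 − 37.6834)²/37.6834 = 3.0288
  (46 − 36.9919)²/36.9919 = 2.1936
  (47 − 54.3780)²/54.3780 = 1.0010
  (95 − 63.3926)²/63.3926 = 15.7594
  (38 − 62.2294)²/62.2294 = 9.4339
  (88 − 58.9095)²/58.9095 = 14.3654
  (44 − 68.6753)²/68.6753 = 8.8659
  (63 − 67.4152)²/67.4152 = 0.2892
χ² = 13.2161 + 0.2916 + 8.1411 + 0.0868 + 3.0288 + 2.1936 + 1.0010 + 15.7594 + 9.4339 + 14.3654 + 8.8659 + 0.2892 = 76.673

76.673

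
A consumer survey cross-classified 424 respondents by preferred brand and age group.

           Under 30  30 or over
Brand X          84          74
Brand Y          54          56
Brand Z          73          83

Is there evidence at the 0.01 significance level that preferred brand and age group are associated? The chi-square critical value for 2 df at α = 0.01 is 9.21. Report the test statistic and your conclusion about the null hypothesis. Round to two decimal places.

Row totals: 158, 110, 156. Column totals: 211, 213. Grand total N = 424.
Expected counts (row total × column total / N):
  Brand X, Under 30: 158×211/424 = 78.627
  Brand X, 30 or over: 158×213/424 = 79.373
  Brand Y, Under 30: 110×211/424 = 54.741
  Brand Y, 30 or over: 110×213/424 = 55.259
  Brand Z, Under 30: 156×211/424 = 77.632
  Brand Z, 30 or over: 156×213/424 = 78.368
Contributions (O − E)²/E:
  (84 − 78.627)²/78.627 = 0.3672
  (74 − 79.373)²/79.373 = 0.3637
  (54 − 54.741)²/54.741 = 0.0100
  (56 − 55.259)²/55.259 = 0.0099
  (73 − 77.632)²/77.632 = 0.2764
  (83 − 78.368)²/78.368 = 0.2738
χ² = 0.3672 + 0.3637 + 0.0100 + 0.0099 + 0.2764 + 0.2738 = 1.30
df = (3−1)(2−1) = 2. Since 1.30 < 9.21, fail to reject the null hypothesis of independence at α = 0.01.

1.30; fail to reject H₀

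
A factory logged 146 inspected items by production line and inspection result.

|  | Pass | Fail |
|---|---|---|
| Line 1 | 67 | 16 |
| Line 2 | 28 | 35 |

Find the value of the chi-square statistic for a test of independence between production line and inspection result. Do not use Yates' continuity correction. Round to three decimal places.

Row totals: 83, 63. Column totals: 95, 51. Grand total N = 146.
Expected counts (row total × column total / N):
  Line 1, Pass: 83×95/146 = 54.00685
  Line 1, Fail: 83×51/146 = 28.99315
  Line 2, Pass: 63×95/146 = 40.99315
  Line 2, Fail: 63×51/146 = 22.00685
Contributions (O − E)²/E:
  (67 − 54.00685)²/54.00685 = 3.1259
  (16 − 28.99315)²/28.99315 = 5.8228
  (28 − 40.99315)²/40.99315 = 4.1183
  (35 − 22.00685)²/22.00685 = 7.6713
χ² = 3.1259 + 5.8228 + 4.1183 + 7.6713 = 20.738

20.738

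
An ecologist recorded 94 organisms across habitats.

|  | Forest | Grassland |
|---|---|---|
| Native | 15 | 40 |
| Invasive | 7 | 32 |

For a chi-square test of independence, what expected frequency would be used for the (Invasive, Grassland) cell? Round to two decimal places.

29.87

Row total (Invasive) = 39; column total (Grassland) = 72; grand total N = 94.
Expected count = (row total × column total) / N = 39 × 72 / 94 = 29.87.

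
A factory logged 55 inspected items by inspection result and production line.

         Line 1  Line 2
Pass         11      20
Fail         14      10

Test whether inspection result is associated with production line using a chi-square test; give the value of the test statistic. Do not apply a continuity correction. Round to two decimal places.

2.85

Row totals: 31, 24. Column totals: 25, 30. Grand total N = 55.
Expected counts (row total × column total / N):
  Pass, Line 1: 31×25/55 = 14.091
  Pass, Line 2: 31×30/55 = 16.909
  Fail, Line 1: 24×25/55 = 10.909
  Fail, Line 2: 24×30/55 = 13.091
Contributions (O − E)²/E:
  (11 − 14.091)²/14.091 = 0.6780
  (20 − 16.909)²/16.909 = 0.5650
  (14 − 10.909)²/10.909 = 0.8758
  (10 − 13.091)²/13.091 = 0.7298
χ² = 0.6780 + 0.5650 + 0.8758 + 0.7298 = 2.85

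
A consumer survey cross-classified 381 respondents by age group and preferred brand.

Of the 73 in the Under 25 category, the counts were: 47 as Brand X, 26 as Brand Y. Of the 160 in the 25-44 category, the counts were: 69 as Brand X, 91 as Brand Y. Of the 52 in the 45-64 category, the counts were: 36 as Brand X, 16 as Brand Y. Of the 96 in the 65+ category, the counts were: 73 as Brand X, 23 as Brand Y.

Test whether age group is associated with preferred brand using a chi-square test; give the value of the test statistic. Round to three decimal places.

Row totals: 73, 160, 52, 96. Column totals: 225, 156. Grand total N = 381.
Expected counts (row total × column total / N):
  Under 25, Brand X: 73×225/381 = 43.11024
  Under 25, Brand Y: 73×156/381 = 29.88976
  25-44, Brand X: 160×225/381 = 94.48819
  25-44, Brand Y: 160×156/381 = 65.51181
  45-64, Brand X: 52×225/381 = 30.70866
  45-64, Brand Y: 52×156/381 = 21.29134
  65+, Brand X: 96×225/381 = 56.69291
  65+, Brand Y: 96×156/381 = 39.30709
Contributions (O − E)²/E:
  (47 − 43.11024)²/43.11024 = 0.3510
  (26 − 29.88976)²/29.88976 = 0.5062
  (69 − 94.48819)²/94.48819 = 6.8754
  (91 − 65.51181)²/65.51181 = 9.9165
  (36 − 30.70866)²/30.70866 = 0.9117
  (16 − 21.29134)²/21.29134 = 1.3150
  (73 − 56.69291)²/56.69291 = 4.6906
  (23 − 39.30709)²/39.30709 = 6.7652
χ² = 0.3510 + 0.5062 + 6.8754 + 9.9165 + 0.9117 + 1.3150 + 4.6906 + 6.7652 = 31.332

31.332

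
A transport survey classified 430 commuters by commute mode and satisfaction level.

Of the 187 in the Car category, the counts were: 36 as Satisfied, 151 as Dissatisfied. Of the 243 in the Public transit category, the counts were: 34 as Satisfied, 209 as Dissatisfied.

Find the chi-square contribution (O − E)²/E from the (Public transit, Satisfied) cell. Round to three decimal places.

Row total (Public transit) = 243; column total (Satisfied) = 70; N = 430.
Expected count E = 243 × 70 / 430 = 39.5581.
Contribution = (O − E)²/E = (34 − 39.5581)² / 39.5581 = 0.781.

0.781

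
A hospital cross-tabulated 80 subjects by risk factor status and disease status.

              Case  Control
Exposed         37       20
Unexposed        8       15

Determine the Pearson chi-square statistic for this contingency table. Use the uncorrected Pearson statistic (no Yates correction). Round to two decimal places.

6.05

Row totals: 57, 23. Column totals: 45, 35. Grand total N = 80.
Expected counts (row total × column total / N):
  Exposed, Case: 57×45/80 = 32.062
  Exposed, Control: 57×35/80 = 24.938
  Unexposed, Case: 23×45/80 = 12.938
  Unexposed, Control: 23×35/80 = 10.062
Contributions (O − E)²/E:
  (37 − 32.062)²/32.062 = 0.7605
  (20 − 24.938)²/24.938 = 0.9778
  (8 − 12.938)²/12.938 = 1.8847
  (15 − 10.062)²/10.062 = 2.4234
χ² = 0.7605 + 0.9778 + 1.8847 + 2.4234 = 6.05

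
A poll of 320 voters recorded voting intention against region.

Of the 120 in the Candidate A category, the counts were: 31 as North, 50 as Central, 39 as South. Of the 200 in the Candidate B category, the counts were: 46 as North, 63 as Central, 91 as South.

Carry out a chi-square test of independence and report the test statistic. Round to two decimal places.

5.57

Row totals: 120, 200. Column totals: 77, 113, 130. Grand total N = 320.
Expected counts (row total × column total / N):
  Candidate A, North: 120×77/320 = 28.875
  Candidate A, Central: 120×113/320 = 42.375
  Candidate A, South: 120×130/320 = 48.750
  Candidate B, North: 200×77/320 = 48.125
  Candidate B, Central: 200×113/320 = 70.625
  Candidate B, South: 200×130/320 = 81.250
Contributions (O − E)²/E:
  (31 − 28.875)²/28.875 = 0.1564
  (50 − 42.375)²/42.375 = 1.3721
  (39 − 48.750)²/48.750 = 1.9500
  (46 − 48.125)²/48.125 = 0.0938
  (63 − 70.625)²/70.625 = 0.8232
  (91 − 81.250)²/81.250 = 1.1700
χ² = 0.1564 + 1.3721 + 1.9500 + 0.0938 + 0.8232 + 1.1700 = 5.57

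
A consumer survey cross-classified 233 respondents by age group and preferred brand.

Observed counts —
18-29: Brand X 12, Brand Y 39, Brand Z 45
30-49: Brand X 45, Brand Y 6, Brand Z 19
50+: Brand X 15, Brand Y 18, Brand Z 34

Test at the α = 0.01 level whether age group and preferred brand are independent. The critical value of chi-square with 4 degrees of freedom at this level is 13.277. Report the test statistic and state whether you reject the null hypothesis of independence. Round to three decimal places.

Row totals: 96, 70, 67. Column totals: 72, 63, 98. Grand total N = 233.
Expected counts (row total × column total / N):
  18-29, Brand X: 96×72/233 = 29.6652
  18-29, Brand Y: 96×63/233 = 25.9571
  18-29, Brand Z: 96×98/233 = 40.3777
  30-49, Brand X: 70×72/233 = 21.6309
  30-49, Brand Y: 70×63/233 = 18.9270
  30-49, Brand Z: 70×98/233 = 29.4421
  50+, Brand X: 67×72/233 = 20.7039
  50+, Brand Y: 67×63/233 = 18.1159
  50+, Brand Z: 67×98/233 = 28.1803
Contributions (O − E)²/E:
  (12 − 29.6652)²/29.6652 = 10.5194
  (39 − 25.9571)²/25.9571 = 6.5538
  (45 − 40.3777)²/40.3777 = 0.5291
  (45 − 21.6309)²/21.6309 = 25.2470
  (6 − 18.9270)²/18.9270 = 8.8290
  (19 − 29.4421)²/29.4421 = 3.7035
  (15 − 20.7039)²/20.7039 = 1.5714
  (18 − 18.1159)²/18.1159 = 0.0007
  (34 − 28.1803)²/28.1803 = 1.2019
χ² = 10.5194 + 6.5538 + 0.5291 + 25.2470 + 8.8290 + 3.7035 + 1.5714 + 0.0007 + 1.2019 = 58.156
df = (3−1)(3−1) = 4. Since 58.156 > 13.277, reject the null hypothesis of independence at α = 0.01.

58.156; reject H₀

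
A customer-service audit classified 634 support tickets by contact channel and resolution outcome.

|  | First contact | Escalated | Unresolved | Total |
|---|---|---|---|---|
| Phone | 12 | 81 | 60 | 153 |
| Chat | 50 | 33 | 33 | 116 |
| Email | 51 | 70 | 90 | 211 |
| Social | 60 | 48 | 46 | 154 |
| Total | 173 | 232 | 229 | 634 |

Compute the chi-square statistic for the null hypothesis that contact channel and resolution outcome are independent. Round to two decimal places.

61.92

Grand total N = 634.
Expected counts (row total × column total / N):
  Phone, First contact: 153×173/634 = 41.749
  Phone, Escalated: 153×232/634 = 55.987
  Phone, Unresolved: 153×229/634 = 55.263
  Chat, First contact: 116×173/634 = 31.653
  Chat, Escalated: 116×232/634 = 42.448
  Chat, Unresolved: 116×229/634 = 41.899
  Email, First contact: 211×173/634 = 57.576
  Email, Escalated: 211×232/634 = 77.211
  Email, Unresolved: 211×229/634 = 76.213
  Social, First contact: 154×173/634 = 42.022
  Social, Escalated: 154×232/634 = 56.353
  Social, Unresolved: 154×229/634 = 55.625
Contributions (O − E)²/E:
  (12 − 41.749)²/41.749 = 21.1982
  (81 − 55.987)²/55.987 = 11.1749
  (60 − 55.263)²/55.263 = 0.4060
  (50 − 31.653)²/31.653 = 10.6345
  (33 − 42.448)²/42.448 = 2.1029
  (33 − 41.899)²/41.899 = 1.8901
  (51 − 57.576)²/57.576 = 0.7511
  (70 − 77.211)²/77.211 = 0.6735
  (90 − 76.213)²/76.213 = 2.4941
  (60 − 42.022)²/42.022 = 7.6914
  (48 − 56.353)²/56.353 = 1.2381
  (46 − 55.625)²/55.625 = 1.6654
χ² = 21.1982 + 11.1749 + 0.4060 + 10.6345 + 2.1029 + 1.8901 + 0.7511 + 0.6735 + 2.4941 + 7.6914 + 1.2381 + 1.6654 = 61.92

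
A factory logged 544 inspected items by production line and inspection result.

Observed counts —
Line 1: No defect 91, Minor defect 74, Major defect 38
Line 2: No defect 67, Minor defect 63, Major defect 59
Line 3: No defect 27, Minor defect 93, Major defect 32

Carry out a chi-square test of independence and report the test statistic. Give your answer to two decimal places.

Row totals: 203, 189, 152. Column totals: 185, 230, 129. Grand total N = 544.
Expected counts (row total × column total / N):
  Line 1, No defect: 203×185/544 = 69.035
  Line 1, Minor defect: 203×230/544 = 85.827
  Line 1, Major defect: 203×129/544 = 48.138
  Line 2, No defect: 189×185/544 = 64.274
  Line 2, Minor defect: 189×230/544 = 79.908
  Line 2, Major defect: 189×129/544 = 44.818
  Line 3, No defect: 152×185/544 = 51.691
  Line 3, Minor defect: 152×230/544 = 64.265
  Line 3, Major defect: 152×129/544 = 36.044
Contributions (O − E)²/E:
  (91 − 69.035)²/69.035 = 6.9886
  (74 − 85.827)²/85.827 = 1.6298
  (38 − 48.138)²/48.138 = 2.1351
  (67 − 64.274)²/64.274 = 0.1156
  (63 − 79.908)²/79.908 = 3.5776
  (59 − 44.818)²/44.818 = 4.4877
  (27 − 51.691)²/51.691 = 11.7940
  (93 − 64.265)²/64.265 = 12.8484
  (32 − 36.044)²/36.044 = 0.4537
χ² = 6.9886 + 1.6298 + 2.1351 + 0.1156 + 3.5776 + 4.4877 + 11.7940 + 12.8484 + 0.4537 = 44.03

44.03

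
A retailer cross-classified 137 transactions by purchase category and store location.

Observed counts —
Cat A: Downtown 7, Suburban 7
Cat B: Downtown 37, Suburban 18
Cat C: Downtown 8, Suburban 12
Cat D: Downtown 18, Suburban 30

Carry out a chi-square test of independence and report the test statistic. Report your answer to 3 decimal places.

10.303

Row totals: 14, 55, 20, 48. Column totals: 70, 67. Grand total N = 137.
Expected counts (row total × column total / N):
  Cat A, Downtown: 14×70/137 = 7.1533
  Cat A, Suburban: 14×67/137 = 6.8467
  Cat B, Downtown: 55×70/137 = 28.1022
  Cat B, Suburban: 55×67/137 = 26.8978
  Cat C, Downtown: 20×70/137 = 10.2190
  Cat C, Suburban: 20×67/137 = 9.7810
  Cat D, Downtown: 48×70/137 = 24.5255
  Cat D, Suburban: 48×67/137 = 23.4745
Contributions (O − E)²/E:
  (7 − 7.1533)²/7.1533 = 0.0033
  (7 − 6.8467)²/6.8467 = 0.0034
  (37 − 28.1022)²/28.1022 = 2.8172
  (18 − 26.8978)²/26.8978 = 2.9434
  (8 − 10.2190)²/10.2190 = 0.4818
  (12 − 9.7810)²/9.7810 = 0.5034
  (18 − 24.5255)²/24.5255 = 1.7362
  (30 − 23.4745)²/23.4745 = 1.8140
χ² = 0.0033 + 0.0034 + 2.8172 + 2.9434 + 0.4818 + 0.5034 + 1.7362 + 1.8140 = 10.303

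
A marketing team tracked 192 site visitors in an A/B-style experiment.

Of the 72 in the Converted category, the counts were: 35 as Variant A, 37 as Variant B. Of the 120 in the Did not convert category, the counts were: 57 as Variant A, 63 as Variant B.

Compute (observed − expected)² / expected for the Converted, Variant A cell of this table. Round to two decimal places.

Row total (Converted) = 72; column total (Variant A) = 92; N = 192.
Expected count E = 72 × 92 / 192 = 34.500.
Contribution = (O − E)²/E = (35 − 34.500)² / 34.500 = 0.01.

0.01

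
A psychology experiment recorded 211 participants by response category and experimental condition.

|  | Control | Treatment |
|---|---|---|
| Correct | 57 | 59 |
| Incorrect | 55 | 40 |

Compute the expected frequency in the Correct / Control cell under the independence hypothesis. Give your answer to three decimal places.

61.573

Row total (Correct) = 116; column total (Control) = 112; grand total N = 211.
Expected count = (row total × column total) / N = 116 × 112 / 211 = 61.573.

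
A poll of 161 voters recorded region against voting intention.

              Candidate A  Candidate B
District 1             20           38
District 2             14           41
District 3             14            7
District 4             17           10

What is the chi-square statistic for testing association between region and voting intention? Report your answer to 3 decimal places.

17.675

Row totals: 58, 55, 21, 27. Column totals: 65, 96. Grand total N = 161.
Expected counts (row total × column total / N):
  District 1, Candidate A: 58×65/161 = 23.4161
  District 1, Candidate B: 58×96/161 = 34.5839
  District 2, Candidate A: 55×65/161 = 22.2050
  District 2, Candidate B: 55×96/161 = 32.7950
  District 3, Candidate A: 21×65/161 = 8.4783
  District 3, Candidate B: 21×96/161 = 12.5217
  District 4, Candidate A: 27×65/161 = 10.9006
  District 4, Candidate B: 27×96/161 = 16.0994
Contributions (O − E)²/E:
  (20 − 23.4161)²/23.4161 = 0.4984
  (38 − 34.5839)²/34.5839 = 0.3374
  (14 − 22.2050)²/22.2050 = 3.0318
  (41 − 32.7950)²/32.7950 = 2.0528
  (14 − 8.4783)²/8.4783 = 3.5961
  (7 − 12.5217)²/12.5217 = 2.4349
  (17 − 10.9006)²/10.9006 = 3.4129
  (10 − 16.0994)²/16.0994 = 2.3108
χ² = 0.4984 + 0.3374 + 3.0318 + 2.0528 + 3.5961 + 2.4349 + 3.4129 + 2.3108 = 17.675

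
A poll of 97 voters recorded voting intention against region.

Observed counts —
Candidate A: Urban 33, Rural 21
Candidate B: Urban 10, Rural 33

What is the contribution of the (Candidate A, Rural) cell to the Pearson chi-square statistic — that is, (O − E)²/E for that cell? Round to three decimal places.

2.732

Row total (Candidate A) = 54; column total (Rural) = 54; N = 97.
Expected count E = 54 × 54 / 97 = 30.0619.
Contribution = (O − E)²/E = (21 − 30.0619)² / 30.0619 = 2.732.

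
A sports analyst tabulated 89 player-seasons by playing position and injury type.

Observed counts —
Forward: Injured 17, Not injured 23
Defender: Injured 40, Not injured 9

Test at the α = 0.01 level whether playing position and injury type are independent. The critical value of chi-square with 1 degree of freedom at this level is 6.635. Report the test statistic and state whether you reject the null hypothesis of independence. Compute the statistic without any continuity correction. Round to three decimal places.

14.645; reject H₀

Row totals: 40, 49. Column totals: 57, 32. Grand total N = 89.
Expected counts (row total × column total / N):
  Forward, Injured: 40×57/89 = 25.6180
  Forward, Not injured: 40×32/89 = 14.3820
  Defender, Injured: 49×57/89 = 31.3820
  Defender, Not injured: 49×32/89 = 17.6180
Contributions (O − E)²/E:
  (17 − 25.6180)²/25.6180 = 2.8991
  (23 − 14.3820)²/14.3820 = 5.1641
  (40 − 31.3820)²/31.3820 = 2.3666
  (9 − 17.6180)²/17.6180 = 4.2156
χ² = 2.8991 + 5.1641 + 2.3666 + 4.2156 = 14.645
df = (2−1)(2−1) = 1. Since 14.645 > 6.635, reject the null hypothesis of independence at α = 0.01.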